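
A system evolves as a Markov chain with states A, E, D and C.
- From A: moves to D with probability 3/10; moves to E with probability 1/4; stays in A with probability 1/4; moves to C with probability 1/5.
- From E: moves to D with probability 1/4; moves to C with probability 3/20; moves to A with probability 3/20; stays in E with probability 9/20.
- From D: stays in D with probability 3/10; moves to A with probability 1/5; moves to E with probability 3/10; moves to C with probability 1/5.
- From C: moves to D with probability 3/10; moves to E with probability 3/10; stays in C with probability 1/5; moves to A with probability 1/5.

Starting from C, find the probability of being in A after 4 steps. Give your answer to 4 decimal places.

0.1926

Propagate the distribution vector 4 steps from C.
After 0 steps: (0.0000, 0.0000, 0.0000, 1.0000)
After 1 step: (0.2000, 0.3000, 0.3000, 0.2000)
After 2 steps: (0.1950, 0.3350, 0.2850, 0.1850)
After 3 steps: (0.1930, 0.3405, 0.2833, 0.1833)
After 4 steps: (0.1926, 0.3414, 0.2830, 0.1830)
P(in A after 4 steps) = 0.1926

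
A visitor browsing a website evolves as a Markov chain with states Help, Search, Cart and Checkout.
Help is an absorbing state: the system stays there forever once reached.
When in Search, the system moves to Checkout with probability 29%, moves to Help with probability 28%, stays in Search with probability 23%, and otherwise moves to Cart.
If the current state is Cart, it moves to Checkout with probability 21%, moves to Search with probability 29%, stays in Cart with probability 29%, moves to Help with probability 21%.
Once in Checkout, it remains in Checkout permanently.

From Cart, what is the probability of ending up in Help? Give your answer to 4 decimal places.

0.4970

Let h(s) be the probability of absorption at Help starting from transient state s. Then h(Help) = 1 and h(Checkout) = 0. By first-step analysis:
h(Search) = 0.28·1 + 0.23·h(Search) + 0.2·h(Cart) + 0.29·0
h(Cart) = 0.21·1 + 0.29·h(Search) + 0.29·h(Cart) + 0.21·0
Solving: h(Search) = 0.4927, h(Cart) = 0.4970.
Starting from Cart, the probability is 0.4970.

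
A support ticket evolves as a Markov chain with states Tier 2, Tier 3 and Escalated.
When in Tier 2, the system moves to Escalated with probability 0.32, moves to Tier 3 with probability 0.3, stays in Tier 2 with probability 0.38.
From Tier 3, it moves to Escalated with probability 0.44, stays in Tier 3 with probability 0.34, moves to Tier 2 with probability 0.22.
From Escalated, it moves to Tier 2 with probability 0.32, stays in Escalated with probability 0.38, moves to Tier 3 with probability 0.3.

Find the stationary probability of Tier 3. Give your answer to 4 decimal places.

0.3125

Let the stationary distribution be π with π = πP and π_1 + π_2 + π_3 = 1.
π_1 = 0.38·π_1 + 0.22·π_2 + 0.32·π_3
π_2 = 0.3·π_1 + 0.34·π_2 + 0.3·π_3
Solving with the normalization constraint gives π = (0.3072, 0.3125, 0.3803).
So the stationary probability of Tier 3 is 0.3125.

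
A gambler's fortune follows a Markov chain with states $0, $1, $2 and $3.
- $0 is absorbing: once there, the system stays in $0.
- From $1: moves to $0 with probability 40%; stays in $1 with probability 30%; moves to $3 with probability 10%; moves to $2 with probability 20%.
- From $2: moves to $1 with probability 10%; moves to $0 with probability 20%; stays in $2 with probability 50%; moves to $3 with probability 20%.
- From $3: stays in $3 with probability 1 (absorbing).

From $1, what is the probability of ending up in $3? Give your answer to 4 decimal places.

0.2727

Let h(s) be the probability of absorption at $3 starting from transient state s. Then h($3) = 1 and h($0) = 0. By first-step analysis:
h($1) = 0.4·0 + 0.3·h($1) + 0.2·h($2) + 0.1·1
h($2) = 0.2·0 + 0.1·h($1) + 0.5·h($2) + 0.2·1
Solving: h($1) = 0.2727, h($2) = 0.4545.
Starting from $1, the probability is 0.2727.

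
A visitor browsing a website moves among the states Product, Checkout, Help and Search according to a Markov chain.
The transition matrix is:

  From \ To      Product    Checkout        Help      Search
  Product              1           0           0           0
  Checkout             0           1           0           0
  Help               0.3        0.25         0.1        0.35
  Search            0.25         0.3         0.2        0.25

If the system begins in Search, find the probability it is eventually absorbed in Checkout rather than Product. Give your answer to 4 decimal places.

Let h(s) be the probability of absorption at Checkout starting from transient state s. Then h(Checkout) = 1 and h(Product) = 0. By first-step analysis:
h(Help) = 0.3·0 + 0.25·1 + 0.1·h(Help) + 0.35·h(Search)
h(Search) = 0.25·0 + 0.3·1 + 0.2·h(Help) + 0.25·h(Search)
Solving: h(Help) = 0.4835, h(Search) = 0.5289.
Starting from Search, the probability is 0.5289.

0.5289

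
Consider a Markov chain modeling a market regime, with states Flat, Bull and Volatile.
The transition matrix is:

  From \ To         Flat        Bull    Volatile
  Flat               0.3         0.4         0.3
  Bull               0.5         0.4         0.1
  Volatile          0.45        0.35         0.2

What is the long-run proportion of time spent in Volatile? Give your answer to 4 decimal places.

Let the stationary distribution be π with π = πP and π_1 + π_2 + π_3 = 1.
π_1 = 0.3·π_1 + 0.5·π_2 + 0.45·π_3
π_2 = 0.4·π_1 + 0.4·π_2 + 0.35·π_3
Solving with the normalization constraint gives π = (0.4083, 0.3899, 0.2018).
So the stationary probability of Volatile is 0.2018.

0.2018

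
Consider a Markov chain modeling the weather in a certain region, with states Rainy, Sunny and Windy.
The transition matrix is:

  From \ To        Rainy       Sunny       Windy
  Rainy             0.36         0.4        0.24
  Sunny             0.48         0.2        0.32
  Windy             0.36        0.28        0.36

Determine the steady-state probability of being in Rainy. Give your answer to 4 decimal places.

0.3964

Let the stationary distribution be π with π = πP and π_1 + π_2 + π_3 = 1.
π_1 = 0.36·π_1 + 0.48·π_2 + 0.36·π_3
π_2 = 0.4·π_1 + 0.2·π_2 + 0.28·π_3
Solving with the normalization constraint gives π = (0.3964, 0.3033, 0.3003).
So the stationary probability of Rainy is 0.3964.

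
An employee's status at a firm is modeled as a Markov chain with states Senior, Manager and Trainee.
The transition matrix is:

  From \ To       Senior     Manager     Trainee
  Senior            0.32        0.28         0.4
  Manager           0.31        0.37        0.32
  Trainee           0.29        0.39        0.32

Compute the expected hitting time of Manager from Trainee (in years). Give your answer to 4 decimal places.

Let t(s) be the expected number of years to first reach Manager from state s, with t(Manager) = 0. Conditioning on the first year:
t(Senior) = 1 + 0.32·t(Senior) + 0.4·t(Trainee)
t(Trainee) = 1 + 0.29·t(Senior) + 0.32·t(Trainee)
Solving: t(Senior) = 3.1178, t(Trainee) = 2.8002.
Expected years from Trainee to Manager: 2.8002.

2.8002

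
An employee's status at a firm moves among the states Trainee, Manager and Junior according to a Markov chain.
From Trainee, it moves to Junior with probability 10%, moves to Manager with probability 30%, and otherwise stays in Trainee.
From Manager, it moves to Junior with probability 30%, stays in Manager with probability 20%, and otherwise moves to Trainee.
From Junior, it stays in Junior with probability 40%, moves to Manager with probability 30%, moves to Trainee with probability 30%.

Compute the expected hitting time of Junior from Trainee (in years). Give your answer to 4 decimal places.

Let t(s) be the expected number of years to first reach Junior from state s, with t(Junior) = 0. Conditioning on the first year:
t(Trainee) = 1 + 0.6·t(Trainee) + 0.3·t(Manager)
t(Manager) = 1 + 0.5·t(Trainee) + 0.2·t(Manager)
Solving: t(Trainee) = 6.4706, t(Manager) = 5.2941.
Expected years from Trainee to Junior: 6.4706.

6.4706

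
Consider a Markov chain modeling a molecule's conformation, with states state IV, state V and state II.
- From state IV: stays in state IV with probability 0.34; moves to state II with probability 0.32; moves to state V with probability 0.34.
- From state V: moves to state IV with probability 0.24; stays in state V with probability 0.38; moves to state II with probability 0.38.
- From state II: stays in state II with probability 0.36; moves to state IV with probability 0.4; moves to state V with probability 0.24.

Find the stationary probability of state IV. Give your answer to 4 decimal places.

Let the stationary distribution be π with π = πP and π_1 + π_2 + π_3 = 1.
π_1 = 0.34·π_1 + 0.24·π_2 + 0.4·π_3
π_2 = 0.34·π_1 + 0.38·π_2 + 0.24·π_3
Solving with the normalization constraint gives π = (0.3295, 0.3174, 0.3532).
So the stationary probability of state IV is 0.3295.

0.3295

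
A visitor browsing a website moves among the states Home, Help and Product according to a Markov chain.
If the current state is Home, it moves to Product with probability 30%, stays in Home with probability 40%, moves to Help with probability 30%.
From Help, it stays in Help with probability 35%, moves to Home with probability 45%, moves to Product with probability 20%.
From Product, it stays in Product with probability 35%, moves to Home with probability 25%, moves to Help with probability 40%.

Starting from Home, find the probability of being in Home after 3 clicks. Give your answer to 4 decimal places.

0.3745

Propagate the distribution vector 3 clicks from Home.
After 0 clicks: (1.0000, 0.0000, 0.0000)
After 1 click: (0.4000, 0.3000, 0.3000)
After 2 clicks: (0.3700, 0.3450, 0.2850)
After 3 clicks: (0.3745, 0.3458, 0.2798)
P(in Home after 3 clicks) = 0.3745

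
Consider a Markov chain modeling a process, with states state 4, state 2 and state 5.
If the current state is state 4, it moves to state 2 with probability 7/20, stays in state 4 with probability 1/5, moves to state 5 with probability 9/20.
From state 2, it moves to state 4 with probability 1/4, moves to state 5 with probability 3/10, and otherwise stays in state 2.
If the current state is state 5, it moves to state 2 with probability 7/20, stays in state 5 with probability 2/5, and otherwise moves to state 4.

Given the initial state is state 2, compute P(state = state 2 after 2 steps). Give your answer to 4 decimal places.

0.3950

Sum over the intermediate state after 1 step:
P = P(state 2→state 4)·P(state 4→state 2) + P(state 2→state 2)·P(state 2→state 2) + P(state 2→state 5)·P(state 5→state 2)
  = 0.25×0.35 + 0.45×0.45 + 0.3×0.35
  = 0.0875 + 0.2025 + 0.1050 = 0.3950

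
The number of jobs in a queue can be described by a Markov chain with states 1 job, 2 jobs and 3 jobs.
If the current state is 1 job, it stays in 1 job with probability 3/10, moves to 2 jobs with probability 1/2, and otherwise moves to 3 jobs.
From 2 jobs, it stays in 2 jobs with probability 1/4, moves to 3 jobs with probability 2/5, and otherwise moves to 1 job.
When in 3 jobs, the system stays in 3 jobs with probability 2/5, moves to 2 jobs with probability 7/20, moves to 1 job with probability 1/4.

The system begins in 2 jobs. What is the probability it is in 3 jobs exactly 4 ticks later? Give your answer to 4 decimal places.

0.3395

Propagate the distribution vector 4 ticks from 2 jobs.
After 0 ticks: (0.0000, 1.0000, 0.0000)
After 1 tick: (0.3500, 0.2500, 0.4000)
After 2 ticks: (0.2925, 0.3775, 0.3300)
After 3 ticks: (0.3024, 0.3561, 0.3415)
After 4 ticks: (0.3007, 0.3597, 0.3395)
P(in 3 jobs after 4 ticks) = 0.3395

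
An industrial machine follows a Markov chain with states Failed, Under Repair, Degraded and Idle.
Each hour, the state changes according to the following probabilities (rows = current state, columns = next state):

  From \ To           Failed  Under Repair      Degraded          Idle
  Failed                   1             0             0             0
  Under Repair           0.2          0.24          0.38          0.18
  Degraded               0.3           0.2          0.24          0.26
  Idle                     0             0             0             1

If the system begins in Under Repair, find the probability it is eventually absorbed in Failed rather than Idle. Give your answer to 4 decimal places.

0.5303

Let h(s) be the probability of absorption at Failed starting from transient state s. Then h(Failed) = 1 and h(Idle) = 0. By first-step analysis:
h(Under Repair) = 0.2·1 + 0.24·h(Under Repair) + 0.38·h(Degraded) + 0.18·0
h(Degraded) = 0.3·1 + 0.2·h(Under Repair) + 0.24·h(Degraded) + 0.26·0
Solving: h(Under Repair) = 0.5303, h(Degraded) = 0.5343.
Starting from Under Repair, the probability is 0.5303.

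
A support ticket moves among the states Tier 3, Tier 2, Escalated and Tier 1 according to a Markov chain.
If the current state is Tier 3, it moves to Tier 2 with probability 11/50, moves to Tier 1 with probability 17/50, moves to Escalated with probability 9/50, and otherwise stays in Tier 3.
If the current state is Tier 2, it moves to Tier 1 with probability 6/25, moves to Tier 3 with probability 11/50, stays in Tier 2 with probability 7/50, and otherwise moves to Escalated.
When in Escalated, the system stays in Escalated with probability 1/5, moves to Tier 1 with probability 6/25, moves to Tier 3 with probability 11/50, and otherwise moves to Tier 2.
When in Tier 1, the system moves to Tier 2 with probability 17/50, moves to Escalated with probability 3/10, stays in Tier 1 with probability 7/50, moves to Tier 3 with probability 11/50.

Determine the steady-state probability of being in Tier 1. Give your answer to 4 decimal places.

0.2390

Let the stationary distribution be π with π = πP and π_1 + π_2 + π_3 + π_4 = 1.
π_1 = 0.26·π_1 + 0.22·π_2 + 0.22·π_3 + 0.22·π_4
π_2 = 0.22·π_1 + 0.14·π_2 + 0.34·π_3 + 0.34·π_4
π_3 = 0.18·π_1 + 0.4·π_2 + 0.2·π_3 + 0.3·π_4
Solving with the normalization constraint gives π = (0.2292, 0.2604, 0.2714, 0.2390).
So the stationary probability of Tier 1 is 0.2390.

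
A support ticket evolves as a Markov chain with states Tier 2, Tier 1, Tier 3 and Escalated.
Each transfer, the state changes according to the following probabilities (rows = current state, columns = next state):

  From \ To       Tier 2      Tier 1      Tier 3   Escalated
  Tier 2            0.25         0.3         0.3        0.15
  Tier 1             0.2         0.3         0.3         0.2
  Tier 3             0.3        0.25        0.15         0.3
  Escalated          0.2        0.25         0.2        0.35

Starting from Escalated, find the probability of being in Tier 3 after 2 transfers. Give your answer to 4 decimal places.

Propagate the distribution vector 2 transfers from Escalated.
After 0 transfers: (0.0000, 0.0000, 0.0000, 1.0000)
After 1 transfer: (0.2000, 0.2500, 0.2000, 0.3500)
After 2 transfers: (0.2300, 0.2725, 0.2350, 0.2625)
P(in Tier 3 after 2 transfers) = 0.2350

0.2350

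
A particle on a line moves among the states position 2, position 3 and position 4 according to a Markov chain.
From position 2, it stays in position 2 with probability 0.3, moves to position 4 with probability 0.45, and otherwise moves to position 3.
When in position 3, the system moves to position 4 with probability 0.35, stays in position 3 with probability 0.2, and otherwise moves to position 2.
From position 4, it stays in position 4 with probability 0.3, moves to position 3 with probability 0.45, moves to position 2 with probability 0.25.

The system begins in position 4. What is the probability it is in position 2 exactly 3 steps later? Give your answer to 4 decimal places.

Propagate the distribution vector 3 steps from position 4.
After 0 steps: (0.0000, 0.0000, 1.0000)
After 1 step: (0.2500, 0.4500, 0.3000)
After 2 steps: (0.3525, 0.2875, 0.3600)
After 3 steps: (0.3251, 0.3076, 0.3673)
P(in position 2 after 3 steps) = 0.3251

0.3251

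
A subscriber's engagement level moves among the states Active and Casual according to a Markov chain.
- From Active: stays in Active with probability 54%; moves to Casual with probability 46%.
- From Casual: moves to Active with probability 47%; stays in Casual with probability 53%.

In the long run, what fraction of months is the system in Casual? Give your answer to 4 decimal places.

Let the stationary distribution be π with π = πP and π_1 + π_2 = 1.
π_1 = 0.54·π_1 + 0.47·π_2
Solving with the normalization constraint gives π = (0.5054, 0.4946).
So the stationary probability of Casual is 0.4946.

0.4946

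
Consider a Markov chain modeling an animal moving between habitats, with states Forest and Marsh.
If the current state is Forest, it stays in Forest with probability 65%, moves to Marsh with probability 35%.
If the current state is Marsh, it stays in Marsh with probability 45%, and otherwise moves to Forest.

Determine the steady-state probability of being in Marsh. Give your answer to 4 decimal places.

Let the stationary distribution be π with π = πP and π_1 + π_2 = 1.
π_1 = 0.65·π_1 + 0.55·π_2
Solving with the normalization constraint gives π = (0.6111, 0.3889).
So the stationary probability of Marsh is 0.3889.

0.3889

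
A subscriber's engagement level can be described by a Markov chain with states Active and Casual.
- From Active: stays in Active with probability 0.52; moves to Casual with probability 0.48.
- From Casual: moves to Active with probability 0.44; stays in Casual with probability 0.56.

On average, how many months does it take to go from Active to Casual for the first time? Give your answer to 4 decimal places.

Let t(s) be the expected number of months to first reach Casual from state s, with t(Casual) = 0. Conditioning on the first month:
t(Active) = 1 + 0.52·t(Active)
Solving: t(Active) = 2.0833.
Expected months from Active to Casual: 2.0833.

2.0833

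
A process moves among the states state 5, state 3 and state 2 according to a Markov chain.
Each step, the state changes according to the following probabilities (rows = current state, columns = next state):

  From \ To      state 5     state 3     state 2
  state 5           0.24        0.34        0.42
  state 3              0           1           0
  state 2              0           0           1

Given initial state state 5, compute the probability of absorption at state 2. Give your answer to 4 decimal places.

0.5526

Let h(s) be the probability of absorption at state 2 starting from transient state s. Then h(state 2) = 1 and h(state 3) = 0. By first-step analysis:
h(state 5) = 0.24·h(state 5) + 0.34·0 + 0.42·1
Solving: h(state 5) = 0.5526.
Starting from state 5, the probability is 0.5526.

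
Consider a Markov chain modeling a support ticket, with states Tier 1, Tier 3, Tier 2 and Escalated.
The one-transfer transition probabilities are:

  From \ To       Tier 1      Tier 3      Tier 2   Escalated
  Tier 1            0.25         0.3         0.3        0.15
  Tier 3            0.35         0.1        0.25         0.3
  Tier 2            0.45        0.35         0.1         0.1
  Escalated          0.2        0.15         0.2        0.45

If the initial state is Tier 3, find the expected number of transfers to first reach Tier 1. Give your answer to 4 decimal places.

Let t(s) be the expected number of transfers to first reach Tier 1 from state s, with t(Tier 1) = 0. Conditioning on the first transfer:
t(Tier 3) = 1 + 0.1·t(Tier 3) + 0.25·t(Tier 2) + 0.3·t(Escalated)
t(Tier 2) = 1 + 0.35·t(Tier 3) + 0.1·t(Tier 2) + 0.1·t(Escalated)
t(Escalated) = 1 + 0.15·t(Tier 3) + 0.2·t(Tier 2) + 0.45·t(Escalated)
Solving: t(Tier 3) = 3.0800, t(Tier 2) = 2.7139, t(Escalated) = 3.6450.
Expected transfers from Tier 3 to Tier 1: 3.0800.

3.0800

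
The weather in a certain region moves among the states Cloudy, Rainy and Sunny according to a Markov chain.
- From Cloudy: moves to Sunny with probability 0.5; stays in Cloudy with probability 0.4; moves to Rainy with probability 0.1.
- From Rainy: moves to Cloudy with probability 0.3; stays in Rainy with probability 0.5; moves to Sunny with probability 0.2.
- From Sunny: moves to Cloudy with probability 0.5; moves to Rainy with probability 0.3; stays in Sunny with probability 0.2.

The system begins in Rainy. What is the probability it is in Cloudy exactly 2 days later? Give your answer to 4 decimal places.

Sum over the intermediate state after 1 day:
P = P(Rainy→Cloudy)·P(Cloudy→Cloudy) + P(Rainy→Rainy)·P(Rainy→Cloudy) + P(Rainy→Sunny)·P(Sunny→Cloudy)
  = 0.3×0.4 + 0.5×0.3 + 0.2×0.5
  = 0.1200 + 0.1500 + 0.1000 = 0.3700

0.3700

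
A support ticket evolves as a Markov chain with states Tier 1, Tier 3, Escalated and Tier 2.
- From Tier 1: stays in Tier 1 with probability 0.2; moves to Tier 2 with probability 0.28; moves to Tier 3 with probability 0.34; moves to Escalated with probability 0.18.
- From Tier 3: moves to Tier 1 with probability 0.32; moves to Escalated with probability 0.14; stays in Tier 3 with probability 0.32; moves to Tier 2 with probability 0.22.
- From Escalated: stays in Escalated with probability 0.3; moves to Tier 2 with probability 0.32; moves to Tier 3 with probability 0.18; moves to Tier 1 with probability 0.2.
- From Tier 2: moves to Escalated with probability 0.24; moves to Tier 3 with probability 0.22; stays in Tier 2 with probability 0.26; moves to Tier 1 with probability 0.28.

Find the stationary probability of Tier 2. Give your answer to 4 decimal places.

Let the stationary distribution be π with π = πP and π_1 + π_2 + π_3 + π_4 = 1.
π_1 = 0.2·π_1 + 0.32·π_2 + 0.2·π_3 + 0.28·π_4
π_2 = 0.34·π_1 + 0.32·π_2 + 0.18·π_3 + 0.22·π_4
π_3 = 0.18·π_1 + 0.14·π_2 + 0.3·π_3 + 0.24·π_4
Solving with the normalization constraint gives π = (0.2536, 0.2689, 0.2105, 0.2669).
So the stationary probability of Tier 2 is 0.2669.

0.2669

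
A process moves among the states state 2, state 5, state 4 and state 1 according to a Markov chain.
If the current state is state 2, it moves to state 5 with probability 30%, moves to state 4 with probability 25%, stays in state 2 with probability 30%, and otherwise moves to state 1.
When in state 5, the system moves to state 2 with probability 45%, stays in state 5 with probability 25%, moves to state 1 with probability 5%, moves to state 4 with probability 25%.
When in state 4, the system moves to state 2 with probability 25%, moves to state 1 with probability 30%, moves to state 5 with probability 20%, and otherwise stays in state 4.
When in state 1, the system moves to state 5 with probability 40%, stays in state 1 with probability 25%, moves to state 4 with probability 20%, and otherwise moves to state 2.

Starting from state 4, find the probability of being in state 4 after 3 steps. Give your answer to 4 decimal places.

Propagate the distribution vector 3 steps from state 4.
After 0 steps: (0.0000, 0.0000, 1.0000, 0.0000)
After 1 step: (0.2500, 0.2000, 0.2500, 0.3000)
After 2 steps: (0.2725, 0.2950, 0.2350, 0.1975)
After 3 steps: (0.3029, 0.2815, 0.2401, 0.1755)
P(in state 4 after 3 steps) = 0.2401

0.2401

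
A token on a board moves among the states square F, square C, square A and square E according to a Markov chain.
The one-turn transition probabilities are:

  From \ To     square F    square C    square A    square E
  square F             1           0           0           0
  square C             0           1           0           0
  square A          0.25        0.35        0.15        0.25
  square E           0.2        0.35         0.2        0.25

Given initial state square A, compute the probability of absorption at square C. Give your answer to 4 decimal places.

0.5957

Let h(s) be the probability of absorption at square C starting from transient state s. Then h(square C) = 1 and h(square F) = 0. By first-step analysis:
h(square A) = 0.25·0 + 0.35·1 + 0.15·h(square A) + 0.25·h(square E)
h(square E) = 0.2·0 + 0.35·1 + 0.2·h(square A) + 0.25·h(square E)
Solving: h(square A) = 0.5957, h(square E) = 0.6255.
Starting from square A, the probability is 0.5957.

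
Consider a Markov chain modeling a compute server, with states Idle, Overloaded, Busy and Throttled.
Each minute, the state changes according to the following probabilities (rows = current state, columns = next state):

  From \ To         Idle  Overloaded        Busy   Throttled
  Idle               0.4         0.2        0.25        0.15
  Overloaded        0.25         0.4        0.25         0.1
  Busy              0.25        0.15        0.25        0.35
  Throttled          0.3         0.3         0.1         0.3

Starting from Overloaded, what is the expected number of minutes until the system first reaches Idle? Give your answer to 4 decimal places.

3.8506

Let t(s) be the expected number of minutes to first reach Idle from state s, with t(Idle) = 0. Conditioning on the first minute:
t(Overloaded) = 1 + 0.4·t(Overloaded) + 0.25·t(Busy) + 0.1·t(Throttled)
t(Busy) = 1 + 0.15·t(Overloaded) + 0.25·t(Busy) + 0.35·t(Throttled)
t(Throttled) = 1 + 0.3·t(Overloaded) + 0.1·t(Busy) + 0.3·t(Throttled)
Solving: t(Overloaded) = 3.8506, t(Busy) = 3.7931, t(Throttled) = 3.6207.
Expected minutes from Overloaded to Idle: 3.8506.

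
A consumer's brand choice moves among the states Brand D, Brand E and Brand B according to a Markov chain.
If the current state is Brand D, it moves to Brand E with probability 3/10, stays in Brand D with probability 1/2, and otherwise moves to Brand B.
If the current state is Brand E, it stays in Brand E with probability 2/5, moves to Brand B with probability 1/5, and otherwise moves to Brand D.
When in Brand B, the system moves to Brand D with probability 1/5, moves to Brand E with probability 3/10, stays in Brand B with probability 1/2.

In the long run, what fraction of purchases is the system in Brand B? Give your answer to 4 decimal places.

Let the stationary distribution be π with π = πP and π_1 + π_2 + π_3 = 1.
π_1 = 0.5·π_1 + 0.4·π_2 + 0.2·π_3
π_2 = 0.3·π_1 + 0.4·π_2 + 0.3·π_3
Solving with the normalization constraint gives π = (0.3810, 0.3333, 0.2857).
So the stationary probability of Brand B is 0.2857.

0.2857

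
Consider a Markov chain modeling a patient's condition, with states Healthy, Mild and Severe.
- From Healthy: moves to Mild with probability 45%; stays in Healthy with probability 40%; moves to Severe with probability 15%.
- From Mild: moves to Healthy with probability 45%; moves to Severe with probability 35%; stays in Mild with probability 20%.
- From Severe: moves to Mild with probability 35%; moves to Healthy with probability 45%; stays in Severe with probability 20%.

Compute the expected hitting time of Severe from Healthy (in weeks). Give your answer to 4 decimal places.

4.5045

Let t(s) be the expected number of weeks to first reach Severe from state s, with t(Severe) = 0. Conditioning on the first week:
t(Healthy) = 1 + 0.4·t(Healthy) + 0.45·t(Mild)
t(Mild) = 1 + 0.45·t(Healthy) + 0.2·t(Mild)
Solving: t(Healthy) = 4.5045, t(Mild) = 3.7838.
Expected weeks from Healthy to Severe: 4.5045.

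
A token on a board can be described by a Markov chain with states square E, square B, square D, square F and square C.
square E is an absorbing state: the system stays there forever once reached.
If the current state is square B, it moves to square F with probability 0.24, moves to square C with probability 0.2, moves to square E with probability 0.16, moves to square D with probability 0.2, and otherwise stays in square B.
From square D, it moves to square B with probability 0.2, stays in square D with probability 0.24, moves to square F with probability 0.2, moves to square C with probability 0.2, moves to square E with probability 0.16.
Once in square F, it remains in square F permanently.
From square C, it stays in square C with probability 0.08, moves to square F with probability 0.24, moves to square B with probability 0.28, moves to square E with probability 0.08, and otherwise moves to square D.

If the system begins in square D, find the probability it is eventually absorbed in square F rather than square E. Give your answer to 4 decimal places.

Let h(s) be the probability of absorption at square F starting from transient state s. Then h(square F) = 1 and h(square E) = 0. By first-step analysis:
h(square B) = 0.16·0 + 0.2·h(square B) + 0.2·h(square D) + 0.24·1 + 0.2·h(square C)
h(square D) = 0.16·0 + 0.2·h(square B) + 0.24·h(square D) + 0.2·1 + 0.2·h(square C)
h(square C) = 0.08·0 + 0.28·h(square B) + 0.32·h(square D) + 0.24·1 + 0.08·h(square C)
Solving: h(square B) = 0.6130, h(square D) = 0.5968, h(square C) = 0.6550.
Starting from square D, the probability is 0.5968.

0.5968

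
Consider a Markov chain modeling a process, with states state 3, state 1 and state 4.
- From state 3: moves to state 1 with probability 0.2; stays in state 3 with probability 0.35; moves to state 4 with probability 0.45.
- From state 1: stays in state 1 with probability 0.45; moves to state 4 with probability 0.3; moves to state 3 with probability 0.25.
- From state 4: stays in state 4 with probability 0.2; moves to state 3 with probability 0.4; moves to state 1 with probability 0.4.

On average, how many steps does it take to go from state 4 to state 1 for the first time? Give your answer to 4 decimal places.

Let t(s) be the expected number of steps to first reach state 1 from state s, with t(state 1) = 0. Conditioning on the first step:
t(state 3) = 1 + 0.35·t(state 3) + 0.45·t(state 4)
t(state 4) = 1 + 0.4·t(state 3) + 0.2·t(state 4)
Solving: t(state 3) = 3.6765, t(state 4) = 3.0882.
Expected steps from state 4 to state 1: 3.0882.

3.0882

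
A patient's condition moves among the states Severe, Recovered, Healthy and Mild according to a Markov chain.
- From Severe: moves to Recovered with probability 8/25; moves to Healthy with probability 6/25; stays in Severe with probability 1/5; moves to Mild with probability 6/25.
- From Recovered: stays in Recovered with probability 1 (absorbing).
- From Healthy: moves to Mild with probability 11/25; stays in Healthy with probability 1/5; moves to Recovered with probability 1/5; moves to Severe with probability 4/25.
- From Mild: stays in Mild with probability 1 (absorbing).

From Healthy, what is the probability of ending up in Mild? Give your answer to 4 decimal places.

0.6489

Let h(s) be the probability of absorption at Mild starting from transient state s. Then h(Mild) = 1 and h(Recovered) = 0. By first-step analysis:
h(Severe) = 0.2·h(Severe) + 0.32·0 + 0.24·h(Healthy) + 0.24·1
h(Healthy) = 0.16·h(Severe) + 0.2·0 + 0.2·h(Healthy) + 0.44·1
Solving: h(Severe) = 0.4947, h(Healthy) = 0.6489.
Starting from Healthy, the probability is 0.6489.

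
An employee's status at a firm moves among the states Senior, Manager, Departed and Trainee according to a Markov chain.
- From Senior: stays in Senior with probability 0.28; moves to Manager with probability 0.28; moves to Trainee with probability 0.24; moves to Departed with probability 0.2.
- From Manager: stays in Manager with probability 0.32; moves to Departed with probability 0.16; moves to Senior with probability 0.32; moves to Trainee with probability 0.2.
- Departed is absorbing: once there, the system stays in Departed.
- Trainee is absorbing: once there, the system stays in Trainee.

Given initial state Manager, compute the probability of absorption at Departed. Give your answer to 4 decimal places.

0.4480

Let h(s) be the probability of absorption at Departed starting from transient state s. Then h(Departed) = 1 and h(Trainee) = 0. By first-step analysis:
h(Senior) = 0.28·h(Senior) + 0.28·h(Manager) + 0.2·1 + 0.24·0
h(Manager) = 0.32·h(Senior) + 0.32·h(Manager) + 0.16·1 + 0.2·0
Solving: h(Senior) = 0.4520, h(Manager) = 0.4480.
Starting from Manager, the probability is 0.4480.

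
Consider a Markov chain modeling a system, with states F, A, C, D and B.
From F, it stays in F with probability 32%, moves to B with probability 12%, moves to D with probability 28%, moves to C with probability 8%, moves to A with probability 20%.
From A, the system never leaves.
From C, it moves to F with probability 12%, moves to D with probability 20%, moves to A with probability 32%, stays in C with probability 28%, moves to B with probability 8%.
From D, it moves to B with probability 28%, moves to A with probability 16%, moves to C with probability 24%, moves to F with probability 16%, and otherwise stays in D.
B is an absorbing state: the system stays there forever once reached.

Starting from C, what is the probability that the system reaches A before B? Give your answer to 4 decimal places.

Let h(s) be the probability of absorption at A starting from transient state s. Then h(A) = 1 and h(B) = 0. By first-step analysis:
h(F) = 0.32·h(F) + 0.2·1 + 0.08·h(C) + 0.28·h(D) + 0.12·0
h(C) = 0.12·h(F) + 0.32·1 + 0.28·h(C) + 0.2·h(D) + 0.08·0
h(D) = 0.16·h(F) + 0.16·1 + 0.24·h(C) + 0.16·h(D) + 0.28·0
Solving: h(F) = 0.5773, h(C) = 0.6779, h(D) = 0.4941.
Starting from C, the probability is 0.6779.

0.6779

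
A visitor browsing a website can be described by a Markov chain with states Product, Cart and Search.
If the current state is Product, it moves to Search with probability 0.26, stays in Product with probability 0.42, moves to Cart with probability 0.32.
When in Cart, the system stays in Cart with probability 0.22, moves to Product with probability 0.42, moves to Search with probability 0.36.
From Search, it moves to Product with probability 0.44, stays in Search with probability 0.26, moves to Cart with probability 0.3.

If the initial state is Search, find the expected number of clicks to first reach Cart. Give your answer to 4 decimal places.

3.2402

Let t(s) be the expected number of clicks to first reach Cart from state s, with t(Cart) = 0. Conditioning on the first click:
t(Product) = 1 + 0.42·t(Product) + 0.26·t(Search)
t(Search) = 1 + 0.44·t(Product) + 0.26·t(Search)
Solving: t(Product) = 3.1766, t(Search) = 3.2402.
Expected clicks from Search to Cart: 3.2402.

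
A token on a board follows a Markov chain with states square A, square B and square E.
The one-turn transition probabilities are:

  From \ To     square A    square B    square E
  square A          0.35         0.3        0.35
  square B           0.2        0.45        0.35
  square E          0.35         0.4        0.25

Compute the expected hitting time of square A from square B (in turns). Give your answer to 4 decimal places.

Let t(s) be the expected number of turns to first reach square A from state s, with t(square A) = 0. Conditioning on the first turn:
t(square B) = 1 + 0.45·t(square B) + 0.35·t(square E)
t(square E) = 1 + 0.4·t(square B) + 0.25·t(square E)
Solving: t(square B) = 4.0367, t(square E) = 3.4862.
Expected turns from square B to square A: 4.0367.

4.0367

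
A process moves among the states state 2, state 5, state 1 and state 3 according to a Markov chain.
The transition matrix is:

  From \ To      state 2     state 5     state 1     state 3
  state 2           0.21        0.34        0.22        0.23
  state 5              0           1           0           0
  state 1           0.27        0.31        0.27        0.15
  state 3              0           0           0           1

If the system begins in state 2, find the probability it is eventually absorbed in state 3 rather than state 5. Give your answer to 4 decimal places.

Let h(s) be the probability of absorption at state 3 starting from transient state s. Then h(state 3) = 1 and h(state 5) = 0. By first-step analysis:
h(state 2) = 0.21·h(state 2) + 0.34·0 + 0.22·h(state 1) + 0.23·1
h(state 1) = 0.27·h(state 2) + 0.31·0 + 0.27·h(state 1) + 0.15·1
Solving: h(state 2) = 0.3884, h(state 1) = 0.3491.
Starting from state 2, the probability is 0.3884.

0.3884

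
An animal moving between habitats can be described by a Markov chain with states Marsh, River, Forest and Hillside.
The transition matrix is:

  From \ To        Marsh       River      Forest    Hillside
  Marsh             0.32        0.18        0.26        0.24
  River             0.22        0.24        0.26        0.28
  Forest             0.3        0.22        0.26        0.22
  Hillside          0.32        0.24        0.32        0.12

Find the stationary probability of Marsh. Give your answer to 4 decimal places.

0.2928

Let the stationary distribution be π with π = πP and π_1 + π_2 + π_3 + π_4 = 1.
π_1 = 0.32·π_1 + 0.22·π_2 + 0.3·π_3 + 0.32·π_4
π_2 = 0.18·π_1 + 0.24·π_2 + 0.22·π_3 + 0.24·π_4
π_3 = 0.26·π_1 + 0.26·π_2 + 0.26·π_3 + 0.32·π_4
Solving with the normalization constraint gives π = (0.2928, 0.2170, 0.2730, 0.2172).
So the stationary probability of Marsh is 0.2928.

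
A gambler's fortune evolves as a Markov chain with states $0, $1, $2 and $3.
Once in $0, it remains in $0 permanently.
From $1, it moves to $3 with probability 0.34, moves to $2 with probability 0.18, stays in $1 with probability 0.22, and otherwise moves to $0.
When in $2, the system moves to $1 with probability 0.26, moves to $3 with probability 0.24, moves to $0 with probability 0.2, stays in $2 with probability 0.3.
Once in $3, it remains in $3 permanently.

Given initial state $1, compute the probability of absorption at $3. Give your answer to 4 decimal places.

0.5633

Let h(s) be the probability of absorption at $3 starting from transient state s. Then h($3) = 1 and h($0) = 0. By first-step analysis:
h($1) = 0.26·0 + 0.22·h($1) + 0.18·h($2) + 0.34·1
h($2) = 0.2·0 + 0.26·h($1) + 0.3·h($2) + 0.24·1
Solving: h($1) = 0.5633, h($2) = 0.5521.
Starting from $1, the probability is 0.5633.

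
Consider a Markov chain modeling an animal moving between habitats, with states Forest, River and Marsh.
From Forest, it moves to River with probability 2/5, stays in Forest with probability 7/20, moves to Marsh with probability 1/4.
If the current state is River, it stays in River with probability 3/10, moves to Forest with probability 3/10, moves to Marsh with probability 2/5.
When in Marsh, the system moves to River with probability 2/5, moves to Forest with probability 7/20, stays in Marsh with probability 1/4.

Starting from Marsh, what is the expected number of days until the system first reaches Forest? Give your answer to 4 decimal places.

Let t(s) be the expected number of days to first reach Forest from state s, with t(Forest) = 0. Conditioning on the first day:
t(River) = 1 + 0.3·t(River) + 0.4·t(Marsh)
t(Marsh) = 1 + 0.4·t(River) + 0.25·t(Marsh)
Solving: t(River) = 3.1507, t(Marsh) = 3.0137.
Expected days from Marsh to Forest: 3.0137.

3.0137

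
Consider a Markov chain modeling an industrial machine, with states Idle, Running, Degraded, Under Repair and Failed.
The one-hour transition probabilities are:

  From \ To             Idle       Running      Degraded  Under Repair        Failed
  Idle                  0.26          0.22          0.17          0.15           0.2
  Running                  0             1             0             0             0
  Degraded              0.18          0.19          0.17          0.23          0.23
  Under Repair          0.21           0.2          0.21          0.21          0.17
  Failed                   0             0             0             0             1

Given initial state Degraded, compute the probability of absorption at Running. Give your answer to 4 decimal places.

0.4839

Let h(s) be the probability of absorption at Running starting from transient state s. Then h(Running) = 1 and h(Failed) = 0. By first-step analysis:
h(Idle) = 0.26·h(Idle) + 0.22·1 + 0.17·h(Degraded) + 0.15·h(Under Repair) + 0.2·0
h(Degraded) = 0.18·h(Idle) + 0.19·1 + 0.17·h(Degraded) + 0.23·h(Under Repair) + 0.23·0
h(Under Repair) = 0.21·h(Idle) + 0.2·1 + 0.21·h(Degraded) + 0.21·h(Under Repair) + 0.17·0
Solving: h(Idle) = 0.5135, h(Degraded) = 0.4839, h(Under Repair) = 0.5183.
Starting from Degraded, the probability is 0.4839.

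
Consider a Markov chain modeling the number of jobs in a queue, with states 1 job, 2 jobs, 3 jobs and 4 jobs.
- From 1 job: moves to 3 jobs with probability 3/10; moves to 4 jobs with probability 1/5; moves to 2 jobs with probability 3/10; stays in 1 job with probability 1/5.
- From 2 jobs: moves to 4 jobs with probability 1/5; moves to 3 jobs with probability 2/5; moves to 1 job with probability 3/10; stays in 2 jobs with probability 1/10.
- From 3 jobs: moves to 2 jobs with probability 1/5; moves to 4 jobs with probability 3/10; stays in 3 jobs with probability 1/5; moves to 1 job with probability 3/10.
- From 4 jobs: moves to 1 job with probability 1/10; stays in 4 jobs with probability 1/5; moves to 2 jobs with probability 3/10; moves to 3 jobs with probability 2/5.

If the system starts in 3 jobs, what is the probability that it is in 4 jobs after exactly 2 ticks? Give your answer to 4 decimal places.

Propagate the distribution vector 2 ticks from 3 jobs.
After 0 ticks: (0.0000, 0.0000, 1.0000, 0.0000)
After 1 tick: (0.3000, 0.2000, 0.2000, 0.3000)
After 2 ticks: (0.2100, 0.2400, 0.3300, 0.2200)
P(in 4 jobs after 2 ticks) = 0.2200

0.2200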